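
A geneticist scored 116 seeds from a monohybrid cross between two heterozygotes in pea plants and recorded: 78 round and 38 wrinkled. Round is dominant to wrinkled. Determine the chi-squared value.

3.724

For a monohybrid cross between heterozygotes with complete dominance, the expected phenotypic ratio is 3:1.
Expected counts for N = 116 under a 3:1 ratio (total parts = 4):
  round: 116 × 3/4 = 87
  wrinkled: 116 × 1/4 = 29
χ² = Σ (O − E)² / E
  round: (78 − 87)² / 87 = 0.9310
  wrinkled: (38 − 29)² / 29 = 2.7931
χ² = 0.9310 + 2.7931 = 3.7241 ≈ 3.724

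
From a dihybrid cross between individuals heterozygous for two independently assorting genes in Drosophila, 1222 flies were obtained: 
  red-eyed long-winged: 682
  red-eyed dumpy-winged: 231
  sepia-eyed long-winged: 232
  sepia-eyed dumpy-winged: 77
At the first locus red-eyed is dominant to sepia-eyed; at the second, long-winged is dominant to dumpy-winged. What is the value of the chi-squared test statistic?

A dihybrid F₂ with independent assortment and complete dominance at both loci gives a 9:3:3:1 phenotypic ratio.
Total ratio parts = 16. Expected numbers out of 1222:
  red-eyed long-winged: 1222 × 9/16 = 687.375
  red-eyed dumpy-winged: 1222 × 3/16 = 229.125
  sepia-eyed long-winged: 1222 × 3/16 = 229.125
  sepia-eyed dumpy-winged: 1222 × 1/16 = 76.375
χ² = Σ (O − E)² / E
  red-eyed long-winged: (682 − 687.375)² / 687.375 = 0.0420
  red-eyed dumpy-winged: (231 − 229.125)² / 229.125 = 0.0153
  sepia-eyed long-winged: (232 − 229.125)² / 229.125 = 0.0361
  sepia-eyed dumpy-winged: (77 − 76.375)² / 76.375 = 0.0051
χ² = 0.0420 + 0.0153 + 0.0361 + 0.0051 = 0.0985 ≈ 0.099

0.099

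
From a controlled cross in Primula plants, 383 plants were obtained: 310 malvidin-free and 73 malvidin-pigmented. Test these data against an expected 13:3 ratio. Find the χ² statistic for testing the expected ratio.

0.024

Expected counts for N = 383 under a 13:3 ratio (total parts = 16):
  malvidin-free: 383 × 13/16 = 311.1875
  malvidin-pigmented: 383 × 3/16 = 71.8125
χ² = Σ (O − E)² / E
  malvidin-free: (310 − 311.1875)² / 311.1875 = 0.0045
  malvidin-pigmented: (73 − 71.8125)² / 71.8125 = 0.0196
χ² = 0.0045 + 0.0196 = 0.0241 ≈ 0.024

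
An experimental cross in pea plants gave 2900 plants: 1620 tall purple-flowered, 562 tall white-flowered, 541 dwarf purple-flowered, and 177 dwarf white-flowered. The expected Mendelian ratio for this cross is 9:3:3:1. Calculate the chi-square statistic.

Expected counts for N = 2900 under a 9:3:3:1 ratio (total parts = 16):
  tall purple-flowered: 2900 × 9/16 = 1631.25
  tall white-flowered: 2900 × 3/16 = 543.75
  dwarf purple-flowered: 2900 × 3/16 = 543.75
  dwarf white-flowered: 2900 × 1/16 = 181.25
χ² = Σ (O − E)² / E
  tall purple-flowered: (1620 − 1631.25)² / 1631.25 = 0.0776
  tall white-flowered: (562 − 543.75)² / 543.75 = 0.6125
  dwarf purple-flowered: (541 − 543.75)² / 543.75 = 0.0139
  dwarf white-flowered: (177 − 181.25)² / 181.25 = 0.0997
χ² = 0.0776 + 0.6125 + 0.0139 + 0.0997 = 0.8037 ≈ 0.804

0.804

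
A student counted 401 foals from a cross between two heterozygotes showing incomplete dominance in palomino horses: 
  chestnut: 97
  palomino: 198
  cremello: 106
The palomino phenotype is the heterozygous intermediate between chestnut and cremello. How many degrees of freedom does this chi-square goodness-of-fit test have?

With incomplete dominance, a heterozygote × heterozygote cross gives a 1:2:1 phenotypic ratio.
A goodness-of-fit test with 3 phenotype classes has df = 3 − 1 = 2.

2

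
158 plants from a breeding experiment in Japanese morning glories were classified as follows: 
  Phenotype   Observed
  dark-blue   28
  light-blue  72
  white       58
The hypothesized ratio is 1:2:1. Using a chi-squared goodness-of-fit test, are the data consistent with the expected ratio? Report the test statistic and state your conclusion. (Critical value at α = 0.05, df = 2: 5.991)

Total ratio parts = 4. Expected numbers out of 158:
  dark-blue: 158 × 1/4 = 39.5
  light-blue: 158 × 2/4 = 79
  white: 158 × 1/4 = 39.5
χ² = Σ (O − E)² / E
  dark-blue: (28 − 39.5)² / 39.5 = 3.3481
  light-blue: (72 − 79)² / 79 = 0.6203
  white: (58 − 39.5)² / 39.5 = 8.6646
χ² = 3.3481 + 0.6203 + 8.6646 = 12.633
Degrees of freedom = 3 − 1 = 2; critical value at α = 0.05 is 5.991.
Since 12.633 > 5.991, we reject the null hypothesis — the data do not fit the 1:2:1 ratio.

12.633; not consistent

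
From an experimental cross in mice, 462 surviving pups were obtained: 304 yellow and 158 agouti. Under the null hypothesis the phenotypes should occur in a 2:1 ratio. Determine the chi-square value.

Expected counts for N = 462 under a 2:1 ratio (total parts = 3):
  yellow: 462 × 2/3 = 308
  agouti: 462 × 1/3 = 154
χ² = Σ (O − E)² / E
  yellow: (304 − 308)² / 308 = 0.0519
  agouti: (158 − 154)² / 154 = 0.1039
χ² = 0.0519 + 0.1039 = 0.1558 ≈ 0.156

0.156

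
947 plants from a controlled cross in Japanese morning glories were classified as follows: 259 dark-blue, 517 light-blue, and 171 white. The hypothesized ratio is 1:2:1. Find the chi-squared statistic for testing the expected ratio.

The 1:2:1 ratio has 4 parts, so with N = 947 the expected counts are:
  dark-blue: 947 × 1/4 = 236.75
  light-blue: 947 × 2/4 = 473.5
  white: 947 × 1/4 = 236.75
χ² = Σ (O − E)² / E
  dark-blue: (259 − 236.75)² / 236.75 = 2.0911
  light-blue: (517 − 473.5)² / 473.5 = 3.9963
  white: (171 − 236.75)² / 236.75 = 18.2600
χ² = 2.0911 + 3.9963 + 18.2600 = 24.3474 ≈ 24.347

24.347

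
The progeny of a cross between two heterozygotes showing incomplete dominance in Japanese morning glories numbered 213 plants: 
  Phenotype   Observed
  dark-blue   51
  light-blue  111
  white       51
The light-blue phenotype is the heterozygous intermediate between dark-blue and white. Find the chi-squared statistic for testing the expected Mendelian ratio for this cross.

0.380

With incomplete dominance, a heterozygote × heterozygote cross gives a 1:2:1 phenotypic ratio.
Expected counts for N = 213 under a 1:2:1 ratio (total parts = 4):
  dark-blue: 213 × 1/4 = 53.25
  light-blue: 213 × 2/4 = 106.5
  white: 213 × 1/4 = 53.25
χ² = Σ (O − E)² / E
  dark-blue: (51 − 53.25)² / 53.25 = 0.0951
  light-blue: (111 − 106.5)² / 106.5 = 0.1901
  white: (51 − 53.25)² / 53.25 = 0.0951
χ² = 0.0951 + 0.1901 + 0.0951 = 0.3803 ≈ 0.380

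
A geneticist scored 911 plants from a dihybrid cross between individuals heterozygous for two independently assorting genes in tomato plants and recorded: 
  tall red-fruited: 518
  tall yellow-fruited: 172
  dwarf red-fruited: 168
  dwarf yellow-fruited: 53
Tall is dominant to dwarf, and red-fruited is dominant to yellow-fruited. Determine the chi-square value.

A dihybrid F₂ with independent assortment and complete dominance at both loci gives a 9:3:3:1 phenotypic ratio.
Under the 9:3:3:1 hypothesis (Σ ratio = 16, N = 911):
  tall red-fruited: 911 × 9/16 = 512.4375
  tall yellow-fruited: 911 × 3/16 = 170.8125
  dwarf red-fruited: 911 × 3/16 = 170.8125
  dwarf yellow-fruited: 911 × 1/16 = 56.9375
χ² = Σ (O − E)² / E
  tall red-fruited: (518 − 512.4375)² / 512.4375 = 0.0604
  tall yellow-fruited: (172 − 170.8125)² / 170.8125 = 0.0083
  dwarf red-fruited: (168 − 170.8125)² / 170.8125 = 0.0463
  dwarf yellow-fruited: (53 − 56.9375)² / 56.9375 = 0.2723
χ² = 0.0604 + 0.0083 + 0.0463 + 0.2723 = 0.3873 ≈ 0.387

0.387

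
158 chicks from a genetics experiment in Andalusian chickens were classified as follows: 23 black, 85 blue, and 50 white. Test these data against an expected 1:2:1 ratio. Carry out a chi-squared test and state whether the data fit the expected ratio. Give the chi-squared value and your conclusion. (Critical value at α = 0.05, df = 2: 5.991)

Under the 1:2:1 hypothesis (Σ ratio = 4, N = 158):
  black: 158 × 1/4 = 39.5
  blue: 158 × 2/4 = 79
  white: 158 × 1/4 = 39.5
χ² = Σ (O − E)² / E
  black: (23 − 39.5)² / 39.5 = 6.8924
  blue: (85 − 79)² / 79 = 0.4557
  white: (50 − 39.5)² / 39.5 = 2.7911
χ² = 6.8924 + 0.4557 + 2.7911 = 10.1392 ≈ 10.139
Degrees of freedom = 3 − 1 = 2; critical value at α = 0.05 is 5.991.
Since 10.139 > 5.991, we reject the null hypothesis — the data do not fit the 1:2:1 ratio.

10.139; not consistent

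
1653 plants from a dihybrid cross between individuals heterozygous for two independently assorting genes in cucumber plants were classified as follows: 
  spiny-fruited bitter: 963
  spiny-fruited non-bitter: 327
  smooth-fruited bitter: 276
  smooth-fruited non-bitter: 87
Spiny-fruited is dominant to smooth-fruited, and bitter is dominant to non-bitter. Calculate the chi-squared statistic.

A dihybrid F₂ with independent assortment and complete dominance at both loci gives a 9:3:3:1 phenotypic ratio.
Total ratio parts = 16. Expected numbers out of 1653:
  spiny-fruited bitter: 1653 × 9/16 = 929.8125
  spiny-fruited non-bitter: 1653 × 3/16 = 309.9375
  smooth-fruited bitter: 1653 × 3/16 = 309.9375
  smooth-fruited non-bitter: 1653 × 1/16 = 103.3125
χ² = Σ (O − E)² / E
  spiny-fruited bitter: (963 − 929.8125)² / 929.8125 = 1.1846
  spiny-fruited non-bitter: (327 − 309.9375)² / 309.9375 = 0.9393
  smooth-fruited bitter: (276 − 309.9375)² / 309.9375 = 3.7161
  smooth-fruited non-bitter: (87 − 103.3125)² / 103.3125 = 2.5757
χ² = 1.1846 + 0.9393 + 3.7161 + 2.5757 = 8.4157 ≈ 8.416

8.416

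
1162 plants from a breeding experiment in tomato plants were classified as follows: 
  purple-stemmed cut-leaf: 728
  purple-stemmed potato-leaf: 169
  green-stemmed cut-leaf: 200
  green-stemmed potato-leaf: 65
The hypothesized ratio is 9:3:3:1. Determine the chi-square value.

Total ratio parts = 16. Expected numbers out of 1162:
  purple-stemmed cut-leaf: 1162 × 9/16 = 653.625
  purple-stemmed potato-leaf: 1162 × 3/16 = 217.875
  green-stemmed cut-leaf: 1162 × 3/16 = 217.875
  green-stemmed potato-leaf: 1162 × 1/16 = 72.625
χ² = Σ (O − E)² / E
  purple-stemmed cut-leaf: (728 − 653.625)² / 653.625 = 8.4630
  purple-stemmed potato-leaf: (169 − 217.875)² / 217.875 = 10.9639
  green-stemmed cut-leaf: (200 − 217.875)² / 217.875 = 1.4665
  green-stemmed potato-leaf: (65 − 72.625)² / 72.625 = 0.8006
χ² = 8.4630 + 10.9639 + 1.4665 + 0.8006 = 21.694

21.694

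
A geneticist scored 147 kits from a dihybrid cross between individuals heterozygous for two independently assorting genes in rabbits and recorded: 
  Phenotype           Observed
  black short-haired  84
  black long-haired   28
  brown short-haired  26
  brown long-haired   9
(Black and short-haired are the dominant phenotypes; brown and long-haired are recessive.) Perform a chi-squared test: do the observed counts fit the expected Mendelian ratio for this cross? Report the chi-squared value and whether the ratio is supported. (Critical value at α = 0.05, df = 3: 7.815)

A dihybrid F₂ with independent assortment and complete dominance at both loci gives a 9:3:3:1 phenotypic ratio.
Under the 9:3:3:1 hypothesis (Σ ratio = 16, N = 147):
  black short-haired: 147 × 9/16 = 82.6875
  black long-haired: 147 × 3/16 = 27.5625
  brown short-haired: 147 × 3/16 = 27.5625
  brown long-haired: 147 × 1/16 = 9.1875
χ² = Σ (O − E)² / E
  black short-haired: (84 − 82.6875)² / 82.6875 = 0.0208
  black long-haired: (28 − 27.5625)² / 27.5625 = 0.0069
  brown short-haired: (26 − 27.5625)² / 27.5625 = 0.0886
  brown long-haired: (9 − 9.1875)² / 9.1875 = 0.0038
χ² = 0.0208 + 0.0069 + 0.0886 + 0.0038 = 0.1201 ≈ 0.120
Degrees of freedom = 4 − 1 = 3; critical value at α = 0.05 is 7.815.
Since 0.120 < 7.815, we fail to reject the null hypothesis — the data are consistent with the 9:3:3:1 ratio.

0.120; consistent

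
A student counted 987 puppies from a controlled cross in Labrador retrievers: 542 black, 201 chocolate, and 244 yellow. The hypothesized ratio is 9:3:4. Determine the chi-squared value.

1.716

The 9:3:4 ratio has 16 parts, so with N = 987 the expected counts are:
  black: 987 × 9/16 = 555.1875
  chocolate: 987 × 3/16 = 185.0625
  yellow: 987 × 4/16 = 246.75
χ² = Σ (O − E)² / E
  black: (542 − 555.1875)² / 555.1875 = 0.3132
  chocolate: (201 − 185.0625)² / 185.0625 = 1.3725
  yellow: (244 − 246.75)² / 246.75 = 0.0306
χ² = 0.3132 + 1.3725 + 0.0306 = 1.7163 ≈ 1.716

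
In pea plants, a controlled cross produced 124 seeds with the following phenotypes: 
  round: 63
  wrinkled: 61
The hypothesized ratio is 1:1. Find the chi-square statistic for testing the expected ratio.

0.032

Total ratio parts = 2. Expected numbers out of 124:
  round: 124 × 1/2 = 62
  wrinkled: 124 × 1/2 = 62
χ² = Σ (O − E)² / E
  round: (63 − 62)² / 62 = 0.0161
  wrinkled: (61 − 62)² / 62 = 0.0161
χ² = 0.0161 + 0.0161 = 0.0322 ≈ 0.032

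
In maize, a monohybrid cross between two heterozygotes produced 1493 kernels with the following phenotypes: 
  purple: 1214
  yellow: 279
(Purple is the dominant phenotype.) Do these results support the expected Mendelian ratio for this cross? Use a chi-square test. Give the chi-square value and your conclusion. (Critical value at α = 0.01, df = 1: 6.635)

31.732; not consistent

For a monohybrid cross between heterozygotes with complete dominance, the expected phenotypic ratio is 3:1.
The 3:1 ratio has 4 parts, so with N = 1493 the expected counts are:
  purple: 1493 × 3/4 = 1119.75
  yellow: 1493 × 1/4 = 373.25
χ² = Σ (O − E)² / E
  purple: (1214 − 1119.75)² / 1119.75 = 7.9331
  yellow: (279 − 373.25)² / 373.25 = 23.7992
χ² = 7.9331 + 23.7992 = 31.7323 ≈ 31.732
Degrees of freedom = 2 − 1 = 1; critical value at α = 0.01 is 6.635.
Since 31.732 > 6.635, we reject the null hypothesis — the data do not fit the 3:1 ratio.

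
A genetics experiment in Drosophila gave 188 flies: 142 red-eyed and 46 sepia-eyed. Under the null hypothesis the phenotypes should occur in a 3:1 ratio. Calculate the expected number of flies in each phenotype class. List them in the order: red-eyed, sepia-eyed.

Total ratio parts = 4. Expected numbers out of 188:
  red-eyed: 188 × 3/4 = 141
  sepia-eyed: 188 × 1/4 = 47

141, 47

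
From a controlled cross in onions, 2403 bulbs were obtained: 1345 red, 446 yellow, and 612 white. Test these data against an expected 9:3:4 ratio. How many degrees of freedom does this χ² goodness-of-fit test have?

2

A goodness-of-fit test with 3 phenotype classes has df = 3 − 1 = 2.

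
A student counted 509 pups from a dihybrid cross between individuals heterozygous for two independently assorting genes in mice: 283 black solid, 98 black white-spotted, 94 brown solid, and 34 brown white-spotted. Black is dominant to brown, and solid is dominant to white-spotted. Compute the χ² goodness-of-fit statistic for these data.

A dihybrid F₂ with independent assortment and complete dominance at both loci gives a 9:3:3:1 phenotypic ratio.
Under the 9:3:3:1 hypothesis (Σ ratio = 16, N = 509):
  black solid: 509 × 9/16 = 286.3125
  black white-spotted: 509 × 3/16 = 95.4375
  brown solid: 509 × 3/16 = 95.4375
  brown white-spotted: 509 × 1/16 = 31.8125
χ² = Σ (O − E)² / E
  black solid: (283 − 286.3125)² / 286.3125 = 0.0383
  black white-spotted: (98 − 95.4375)² / 95.4375 = 0.0688
  brown solid: (94 − 95.4375)² / 95.4375 = 0.0217
  brown white-spotted: (34 − 31.8125)² / 31.8125 = 0.1504
χ² = 0.0383 + 0.0688 + 0.0217 + 0.1504 = 0.2792 ≈ 0.279

0.279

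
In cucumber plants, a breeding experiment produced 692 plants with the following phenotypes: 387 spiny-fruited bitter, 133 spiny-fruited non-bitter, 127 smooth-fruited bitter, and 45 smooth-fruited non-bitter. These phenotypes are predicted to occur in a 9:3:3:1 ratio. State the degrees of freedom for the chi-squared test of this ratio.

3

A goodness-of-fit test with 4 phenotype classes has df = 4 − 1 = 3.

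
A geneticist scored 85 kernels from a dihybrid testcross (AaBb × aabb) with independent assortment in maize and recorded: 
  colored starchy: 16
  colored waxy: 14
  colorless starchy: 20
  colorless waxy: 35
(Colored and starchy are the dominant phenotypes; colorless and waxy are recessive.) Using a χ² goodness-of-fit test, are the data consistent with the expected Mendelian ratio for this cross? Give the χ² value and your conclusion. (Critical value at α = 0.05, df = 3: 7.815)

12.741; not consistent

A dihybrid testcross with independent assortment gives a 1:1:1:1 ratio.
Under the 1:1:1:1 hypothesis (Σ ratio = 4, N = 85):
  colored starchy: 85 × 1/4 = 21.25
  colored waxy: 85 × 1/4 = 21.25
  colorless starchy: 85 × 1/4 = 21.25
  colorless waxy: 85 × 1/4 = 21.25
χ² = Σ (O − E)² / E
  colored starchy: (16 − 21.25)² / 21.25 = 1.2971
  colored waxy: (14 − 21.25)² / 21.25 = 2.4735
  colorless starchy: (20 − 21.25)² / 21.25 = 0.0735
  colorless waxy: (35 − 21.25)² / 21.25 = 8.8971
χ² = 1.2971 + 2.4735 + 0.0735 + 8.8971 = 12.7412 ≈ 12.741
Degrees of freedom = 4 − 1 = 3; critical value at α = 0.05 is 7.815.
Since 12.741 > 7.815, we reject the null hypothesis — the data do not fit the 1:1:1:1 ratio.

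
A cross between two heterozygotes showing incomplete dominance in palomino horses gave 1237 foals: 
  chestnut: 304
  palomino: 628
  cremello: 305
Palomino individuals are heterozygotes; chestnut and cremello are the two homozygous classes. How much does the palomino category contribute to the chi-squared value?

With incomplete dominance, a heterozygote × heterozygote cross gives a 1:2:1 phenotypic ratio.
Total ratio parts = 4. Expected numbers out of 1237:
  chestnut: 1237 × 1/4 = 309.25
  palomino: 1237 × 2/4 = 618.5
  cremello: 1237 × 1/4 = 309.25
Contribution of palomino: (628 − 618.5)² / 618.5 = 0.1459

0.146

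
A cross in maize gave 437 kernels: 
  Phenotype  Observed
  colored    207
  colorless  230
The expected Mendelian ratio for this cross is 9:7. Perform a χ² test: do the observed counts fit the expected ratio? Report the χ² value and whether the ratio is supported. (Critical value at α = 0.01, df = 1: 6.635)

14.008; not consistent

Total ratio parts = 16. Expected numbers out of 437:
  colored: 437 × 9/16 = 245.8125
  colorless: 437 × 7/16 = 191.1875
χ² = Σ (O − E)² / E
  colored: (207 − 245.8125)² / 245.8125 = 6.1283
  colorless: (230 − 191.1875)² / 191.1875 = 7.8792
χ² = 6.1283 + 7.8792 = 14.0075 ≈ 14.008
Degrees of freedom = 2 − 1 = 1; critical value at α = 0.01 is 6.635.
Since 14.008 > 6.635, we reject the null hypothesis — the data do not fit the 9:7 ratio.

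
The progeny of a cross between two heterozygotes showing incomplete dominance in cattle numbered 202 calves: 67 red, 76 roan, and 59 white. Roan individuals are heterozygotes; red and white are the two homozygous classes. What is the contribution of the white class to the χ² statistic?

With incomplete dominance, a heterozygote × heterozygote cross gives a 1:2:1 phenotypic ratio.
The 1:2:1 ratio has 4 parts, so with N = 202 the expected counts are:
  red: 202 × 1/4 = 50.5
  roan: 202 × 2/4 = 101
  white: 202 × 1/4 = 50.5
Contribution of white: (59 − 50.5)² / 50.5 = 1.4307

1.431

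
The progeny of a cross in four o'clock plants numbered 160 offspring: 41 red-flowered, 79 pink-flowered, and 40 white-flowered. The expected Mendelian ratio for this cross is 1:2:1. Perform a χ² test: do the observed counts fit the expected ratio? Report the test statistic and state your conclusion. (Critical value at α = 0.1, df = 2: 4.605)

The 1:2:1 ratio has 4 parts, so with N = 160 the expected counts are:
  red-flowered: 160 × 1/4 = 40
  pink-flowered: 160 × 2/4 = 80
  white-flowered: 160 × 1/4 = 40
χ² = Σ (O − E)² / E
  red-flowered: (41 − 40)² / 40 = 0.0250
  pink-flowered: (79 − 80)² / 80 = 0.0125
  white-flowered: (40 − 40)² / 40 = 0.0000
χ² = 0.0250 + 0.0125 + 0.0000 = 0.0375 ≈ 0.038
Degrees of freedom = 3 − 1 = 2; critical value at α = 0.1 is 4.605.
Since 0.038 < 4.605, we fail to reject the null hypothesis — the data are consistent with the 1:2:1 ratio.

0.038; consistent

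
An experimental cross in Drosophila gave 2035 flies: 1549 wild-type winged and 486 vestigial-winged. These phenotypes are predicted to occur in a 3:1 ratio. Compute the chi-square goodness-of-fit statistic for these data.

1.356

Total ratio parts = 4. Expected numbers out of 2035:
  wild-type winged: 2035 × 3/4 = 1526.25
  vestigial-winged: 2035 × 1/4 = 508.75
χ² = Σ (O − E)² / E
  wild-type winged: (1549 − 1526.25)² / 1526.25 = 0.3391
  vestigial-winged: (486 − 508.75)² / 508.75 = 1.0173
χ² = 0.3391 + 1.0173 = 1.3564 ≈ 1.356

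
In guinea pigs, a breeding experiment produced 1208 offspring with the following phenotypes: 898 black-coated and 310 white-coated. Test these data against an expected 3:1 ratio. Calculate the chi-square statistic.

Total ratio parts = 4. Expected numbers out of 1208:
  black-coated: 1208 × 3/4 = 906
  white-coated: 1208 × 1/4 = 302
χ² = Σ (O − E)² / E
  black-coated: (898 − 906)² / 906 = 0.0706
  white-coated: (310 − 302)² / 302 = 0.2119
χ² = 0.0706 + 0.2119 = 0.2825 ≈ 0.283

0.283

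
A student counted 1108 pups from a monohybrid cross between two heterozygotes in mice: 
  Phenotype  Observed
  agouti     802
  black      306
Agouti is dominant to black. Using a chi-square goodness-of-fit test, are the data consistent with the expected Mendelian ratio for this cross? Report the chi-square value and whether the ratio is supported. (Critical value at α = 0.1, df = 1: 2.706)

4.048; not consistent

For a monohybrid cross between heterozygotes with complete dominance, the expected phenotypic ratio is 3:1.
Total ratio parts = 4. Expected numbers out of 1108:
  agouti: 1108 × 3/4 = 831
  black: 1108 × 1/4 = 277
χ² = Σ (O − E)² / E
  agouti: (802 − 831)² / 831 = 1.0120
  black: (306 − 277)² / 277 = 3.0361
χ² = 1.0120 + 3.0361 = 4.0481 ≈ 4.048
Degrees of freedom = 2 − 1 = 1; critical value at α = 0.1 is 2.706.
Since 4.048 > 2.706, we reject the null hypothesis — the data do not fit the 3:1 ratio.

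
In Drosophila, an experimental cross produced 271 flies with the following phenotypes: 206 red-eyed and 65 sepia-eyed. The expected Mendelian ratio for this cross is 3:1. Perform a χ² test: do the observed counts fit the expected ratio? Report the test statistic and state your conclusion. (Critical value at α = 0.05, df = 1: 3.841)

0.149; consistent

The 3:1 ratio has 4 parts, so with N = 271 the expected counts are:
  red-eyed: 271 × 3/4 = 203.25
  sepia-eyed: 271 × 1/4 = 67.75
χ² = Σ (O − E)² / E
  red-eyed: (206 − 203.25)² / 203.25 = 0.0372
  sepia-eyed: (65 − 67.75)² / 67.75 = 0.1116
χ² = 0.0372 + 0.1116 = 0.1488 ≈ 0.149
Degrees of freedom = 2 − 1 = 1; critical value at α = 0.05 is 3.841.
Since 0.149 < 3.841, we fail to reject the null hypothesis — the data are consistent with the 3:1 ratio.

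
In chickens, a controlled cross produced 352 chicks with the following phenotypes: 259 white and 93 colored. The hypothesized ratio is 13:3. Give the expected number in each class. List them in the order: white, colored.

The 13:3 ratio has 16 parts, so with N = 352 the expected counts are:
  white: 352 × 13/16 = 286
  colored: 352 × 3/16 = 66

286, 66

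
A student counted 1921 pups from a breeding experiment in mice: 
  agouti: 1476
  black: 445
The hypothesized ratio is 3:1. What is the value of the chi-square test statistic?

3.450

Expected counts for N = 1921 under a 3:1 ratio (total parts = 4):
  agouti: 1921 × 3/4 = 1440.75
  black: 1921 × 1/4 = 480.25
χ² = Σ (O − E)² / E
  agouti: (1476 − 1440.75)² / 1440.75 = 0.8624
  black: (445 − 480.25)² / 480.25 = 2.5873
χ² = 0.8624 + 2.5873 = 3.4497 ≈ 3.450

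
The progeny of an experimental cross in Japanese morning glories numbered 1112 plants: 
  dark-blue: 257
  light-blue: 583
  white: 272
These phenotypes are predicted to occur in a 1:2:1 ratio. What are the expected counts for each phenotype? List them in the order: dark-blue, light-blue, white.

Expected counts for N = 1112 under a 1:2:1 ratio (total parts = 4):
  dark-blue: 1112 × 1/4 = 278
  light-blue: 1112 × 2/4 = 556
  white: 1112 × 1/4 = 278

278, 556, 278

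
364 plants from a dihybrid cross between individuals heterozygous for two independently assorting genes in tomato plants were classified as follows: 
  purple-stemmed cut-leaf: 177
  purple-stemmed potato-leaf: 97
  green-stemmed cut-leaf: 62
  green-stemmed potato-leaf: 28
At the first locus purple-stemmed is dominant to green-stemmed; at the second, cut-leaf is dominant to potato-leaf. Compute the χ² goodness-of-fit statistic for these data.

A dihybrid F₂ with independent assortment and complete dominance at both loci gives a 9:3:3:1 phenotypic ratio.
Under the 9:3:3:1 hypothesis (Σ ratio = 16, N = 364):
  purple-stemmed cut-leaf: 364 × 9/16 = 204.75
  purple-stemmed potato-leaf: 364 × 3/16 = 68.25
  green-stemmed cut-leaf: 364 × 3/16 = 68.25
  green-stemmed potato-leaf: 364 × 1/16 = 22.75
χ² = Σ (O − E)² / E
  purple-stemmed cut-leaf: (177 − 204.75)² / 204.75 = 3.7610
  purple-stemmed potato-leaf: (97 − 68.25)² / 68.25 = 12.1108
  green-stemmed cut-leaf: (62 − 68.25)² / 68.25 = 0.5723
  green-stemmed potato-leaf: (28 − 22.75)² / 22.75 = 1.2115
χ² = 3.7610 + 12.1108 + 0.5723 + 1.2115 = 17.6556 ≈ 17.656

17.656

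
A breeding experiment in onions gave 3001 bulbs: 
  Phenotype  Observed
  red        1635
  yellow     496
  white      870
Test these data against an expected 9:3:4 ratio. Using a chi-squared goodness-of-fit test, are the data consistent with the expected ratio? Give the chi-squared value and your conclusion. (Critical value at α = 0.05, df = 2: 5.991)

Expected counts for N = 3001 under a 9:3:4 ratio (total parts = 16):
  red: 3001 × 9/16 = 1688.0625
  yellow: 3001 × 3/16 = 562.6875
  white: 3001 × 4/16 = 750.25
χ² = Σ (O − E)² / E
  red: (1635 − 1688.0625)² / 1688.0625 = 1.6680
  yellow: (496 − 562.6875)² / 562.6875 = 7.9035
  white: (870 − 750.25)² / 750.25 = 19.1137
χ² = 1.6680 + 7.9035 + 19.1137 = 28.6852 ≈ 28.685
Degrees of freedom = 3 − 1 = 2; critical value at α = 0.05 is 5.991.
Since 28.685 > 5.991, we reject the null hypothesis — the data do not fit the 9:3:4 ratio.

28.685; not consistent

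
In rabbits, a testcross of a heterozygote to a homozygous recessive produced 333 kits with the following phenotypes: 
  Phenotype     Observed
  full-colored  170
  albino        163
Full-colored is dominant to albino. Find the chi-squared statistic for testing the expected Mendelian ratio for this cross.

A testcross of a heterozygote (Aa × aa) gives a 1:1 phenotypic ratio.
Expected counts for N = 333 under a 1:1 ratio (total parts = 2):
  full-colored: 333 × 1/2 = 166.5
  albino: 333 × 1/2 = 166.5
χ² = Σ (O − E)² / E
  full-colored: (170 − 166.5)² / 166.5 = 0.0736
  albino: (163 − 166.5)² / 166.5 = 0.0736
χ² = 0.0736 + 0.0736 = 0.1472 ≈ 0.147

0.147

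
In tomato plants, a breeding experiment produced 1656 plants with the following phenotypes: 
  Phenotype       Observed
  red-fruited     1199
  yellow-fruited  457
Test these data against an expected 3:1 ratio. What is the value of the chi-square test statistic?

5.955

The 3:1 ratio has 4 parts, so with N = 1656 the expected counts are:
  red-fruited: 1656 × 3/4 = 1242
  yellow-fruited: 1656 × 1/4 = 414
χ² = Σ (O − E)² / E
  red-fruited: (1199 − 1242)² / 1242 = 1.4887
  yellow-fruited: (457 − 414)² / 414 = 4.4662
χ² = 1.4887 + 4.4662 = 5.9549 ≈ 5.955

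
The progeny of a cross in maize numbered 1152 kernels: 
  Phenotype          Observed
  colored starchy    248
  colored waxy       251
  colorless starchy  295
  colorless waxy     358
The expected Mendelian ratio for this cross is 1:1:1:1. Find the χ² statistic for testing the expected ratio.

27.493

Under the 1:1:1:1 hypothesis (Σ ratio = 4, N = 1152):
  colored starchy: 1152 × 1/4 = 288
  colored waxy: 1152 × 1/4 = 288
  colorless starchy: 1152 × 1/4 = 288
  colorless waxy: 1152 × 1/4 = 288
χ² = Σ (O − E)² / E
  colored starchy: (248 − 288)² / 288 = 5.5556
  colored waxy: (251 − 288)² / 288 = 4.7535
  colorless starchy: (295 − 288)² / 288 = 0.1701
  colorless waxy: (358 − 288)² / 288 = 17.0139
χ² = 5.5556 + 4.7535 + 0.1701 + 17.0139 = 27.4931 ≈ 27.493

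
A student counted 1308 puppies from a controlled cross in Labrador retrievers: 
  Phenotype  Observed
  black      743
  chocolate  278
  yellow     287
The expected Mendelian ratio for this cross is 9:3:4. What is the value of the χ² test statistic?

9.338

The 9:3:4 ratio has 16 parts, so with N = 1308 the expected counts are:
  black: 1308 × 9/16 = 735.75
  chocolate: 1308 × 3/16 = 245.25
  yellow: 1308 × 4/16 = 327
χ² = Σ (O − E)² / E
  black: (743 − 735.75)² / 735.75 = 0.0714
  chocolate: (278 − 245.25)² / 245.25 = 4.3733
  yellow: (287 − 327)² / 327 = 4.8930
χ² = 0.0714 + 4.3733 + 4.8930 = 9.3377 ≈ 9.338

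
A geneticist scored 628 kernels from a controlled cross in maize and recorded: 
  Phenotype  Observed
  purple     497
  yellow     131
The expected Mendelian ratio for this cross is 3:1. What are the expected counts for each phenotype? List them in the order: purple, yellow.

471, 157

The 3:1 ratio has 4 parts, so with N = 628 the expected counts are:
  purple: 628 × 3/4 = 471
  yellow: 628 × 1/4 = 157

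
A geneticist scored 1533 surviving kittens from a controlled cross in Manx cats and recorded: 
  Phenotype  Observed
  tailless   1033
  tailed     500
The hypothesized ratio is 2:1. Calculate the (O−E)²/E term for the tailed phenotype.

0.237

Under the 2:1 hypothesis (Σ ratio = 3, N = 1533):
  tailless: 1533 × 2/3 = 1022
  tailed: 1533 × 1/3 = 511
Contribution of tailed: (500 − 511)² / 511 = 0.2368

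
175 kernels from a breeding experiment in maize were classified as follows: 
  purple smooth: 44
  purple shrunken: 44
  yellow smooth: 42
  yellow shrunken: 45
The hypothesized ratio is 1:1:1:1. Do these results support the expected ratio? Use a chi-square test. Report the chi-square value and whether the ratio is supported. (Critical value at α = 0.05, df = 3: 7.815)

Under the 1:1:1:1 hypothesis (Σ ratio = 4, N = 175):
  purple smooth: 175 × 1/4 = 43.75
  purple shrunken: 175 × 1/4 = 43.75
  yellow smooth: 175 × 1/4 = 43.75
  yellow shrunken: 175 × 1/4 = 43.75
χ² = Σ (O − E)² / E
  purple smooth: (44 − 43.75)² / 43.75 = 0.0014
  purple shrunken: (44 − 43.75)² / 43.75 = 0.0014
  yellow smooth: (42 − 43.75)² / 43.75 = 0.0700
  yellow shrunken: (45 − 43.75)² / 43.75 = 0.0357
χ² = 0.0014 + 0.0014 + 0.0700 + 0.0357 = 0.1085 ≈ 0.109
Degrees of freedom = 4 − 1 = 3; critical value at α = 0.05 is 7.815.
Since 0.109 < 7.815, we fail to reject the null hypothesis — the data are consistent with the 1:1:1:1 ratio.

0.109; consistent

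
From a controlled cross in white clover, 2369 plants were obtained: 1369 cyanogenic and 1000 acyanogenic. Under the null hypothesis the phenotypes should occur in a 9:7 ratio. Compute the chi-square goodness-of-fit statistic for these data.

2.277

Under the 9:7 hypothesis (Σ ratio = 16, N = 2369):
  cyanogenic: 2369 × 9/16 = 1332.5625
  acyanogenic: 2369 × 7/16 = 1036.4375
χ² = Σ (O − E)² / E
  cyanogenic: (1369 − 1332.5625)² / 1332.5625 = 0.9963
  acyanogenic: (1000 − 1036.4375)² / 1036.4375 = 1.2810
χ² = 0.9963 + 1.2810 = 2.2773 ≈ 2.277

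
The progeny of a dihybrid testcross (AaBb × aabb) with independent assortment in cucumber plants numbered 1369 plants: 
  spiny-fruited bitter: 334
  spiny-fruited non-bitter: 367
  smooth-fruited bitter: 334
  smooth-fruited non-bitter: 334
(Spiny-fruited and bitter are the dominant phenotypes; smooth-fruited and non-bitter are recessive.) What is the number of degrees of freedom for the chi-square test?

3

A dihybrid testcross with independent assortment gives a 1:1:1:1 ratio.
A goodness-of-fit test with 4 phenotype classes has df = 4 − 1 = 3.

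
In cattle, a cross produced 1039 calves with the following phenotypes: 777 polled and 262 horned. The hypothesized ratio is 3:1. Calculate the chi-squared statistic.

0.026

The 3:1 ratio has 4 parts, so with N = 1039 the expected counts are:
  polled: 1039 × 3/4 = 779.25
  horned: 1039 × 1/4 = 259.75
χ² = Σ (O − E)² / E
  polled: (777 − 779.25)² / 779.25 = 0.0065
  horned: (262 − 259.75)² / 259.75 = 0.0195
χ² = 0.0065 + 0.0195 = 0.026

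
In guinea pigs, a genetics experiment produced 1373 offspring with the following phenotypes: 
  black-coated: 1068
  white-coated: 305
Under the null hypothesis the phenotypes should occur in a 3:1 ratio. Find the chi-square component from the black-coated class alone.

Expected counts for N = 1373 under a 3:1 ratio (total parts = 4):
  black-coated: 1373 × 3/4 = 1029.75
  white-coated: 1373 × 1/4 = 343.25
Contribution of black-coated: (1068 − 1029.75)² / 1029.75 = 1.4208

1.421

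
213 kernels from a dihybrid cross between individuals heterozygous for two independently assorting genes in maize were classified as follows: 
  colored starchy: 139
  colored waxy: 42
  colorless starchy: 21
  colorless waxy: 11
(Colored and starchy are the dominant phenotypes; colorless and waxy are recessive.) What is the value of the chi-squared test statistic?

A dihybrid F₂ with independent assortment and complete dominance at both loci gives a 9:3:3:1 phenotypic ratio.
The 9:3:3:1 ratio has 16 parts, so with N = 213 the expected counts are:
  colored starchy: 213 × 9/16 = 119.8125
  colored waxy: 213 × 3/16 = 39.9375
  colorless starchy: 213 × 3/16 = 39.9375
  colorless waxy: 213 × 1/16 = 13.3125
χ² = Σ (O − E)² / E
  colored starchy: (139 − 119.8125)² / 119.8125 = 3.0728
  colored waxy: (42 − 39.9375)² / 39.9375 = 0.1065
  colorless starchy: (21 − 39.9375)² / 39.9375 = 8.9798
  colorless waxy: (11 − 13.3125)² / 13.3125 = 0.4017
χ² = 3.0728 + 0.1065 + 8.9798 + 0.4017 = 12.5608 ≈ 12.561

12.561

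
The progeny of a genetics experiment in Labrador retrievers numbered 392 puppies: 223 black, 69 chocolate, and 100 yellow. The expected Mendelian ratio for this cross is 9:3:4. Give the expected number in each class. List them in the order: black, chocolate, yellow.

220.5, 73.5, 98

The 9:3:4 ratio has 16 parts, so with N = 392 the expected counts are:
  black: 392 × 9/16 = 220.5
  chocolate: 392 × 3/16 = 73.5
  yellow: 392 × 4/16 = 98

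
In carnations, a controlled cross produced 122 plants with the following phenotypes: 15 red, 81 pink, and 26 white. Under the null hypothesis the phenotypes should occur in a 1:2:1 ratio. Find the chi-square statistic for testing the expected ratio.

The 1:2:1 ratio has 4 parts, so with N = 122 the expected counts are:
  red: 122 × 1/4 = 30.5
  pink: 122 × 2/4 = 61
  white: 122 × 1/4 = 30.5
χ² = Σ (O − E)² / E
  red: (15 − 30.5)² / 30.5 = 7.8770
  pink: (81 − 61)² / 61 = 6.5574
  white: (26 − 30.5)² / 30.5 = 0.6639
χ² = 7.8770 + 6.5574 + 0.6639 = 15.0983 ≈ 15.098

15.098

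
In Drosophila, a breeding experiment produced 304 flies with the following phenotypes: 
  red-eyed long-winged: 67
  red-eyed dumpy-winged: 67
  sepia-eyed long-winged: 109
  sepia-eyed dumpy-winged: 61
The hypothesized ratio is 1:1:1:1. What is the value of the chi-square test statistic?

The 1:1:1:1 ratio has 4 parts, so with N = 304 the expected counts are:
  red-eyed long-winged: 304 × 1/4 = 76
  red-eyed dumpy-winged: 304 × 1/4 = 76
  sepia-eyed long-winged: 304 × 1/4 = 76
  sepia-eyed dumpy-winged: 304 × 1/4 = 76
χ² = Σ (O − E)² / E
  red-eyed long-winged: (67 − 76)² / 76 = 1.0658
  red-eyed dumpy-winged: (67 − 76)² / 76 = 1.0658
  sepia-eyed long-winged: (109 − 76)² / 76 = 14.3289
  sepia-eyed dumpy-winged: (61 − 76)² / 76 = 2.9605
χ² = 1.0658 + 1.0658 + 14.3289 + 2.9605 = 19.421

19.421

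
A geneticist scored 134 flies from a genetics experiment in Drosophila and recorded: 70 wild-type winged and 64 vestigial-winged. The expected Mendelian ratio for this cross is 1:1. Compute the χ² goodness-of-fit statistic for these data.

The 1:1 ratio has 2 parts, so with N = 134 the expected counts are:
  wild-type winged: 134 × 1/2 = 67
  vestigial-winged: 134 × 1/2 = 67
χ² = Σ (O − E)² / E
  wild-type winged: (70 − 67)² / 67 = 0.1343
  vestigial-winged: (64 − 67)² / 67 = 0.1343
χ² = 0.1343 + 0.1343 = 0.2686 ≈ 0.269

0.269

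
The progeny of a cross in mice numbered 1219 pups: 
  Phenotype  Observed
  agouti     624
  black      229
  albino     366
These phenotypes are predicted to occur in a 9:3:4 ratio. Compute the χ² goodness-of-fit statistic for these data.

Under the 9:3:4 hypothesis (Σ ratio = 16, N = 1219):
  agouti: 1219 × 9/16 = 685.6875
  black: 1219 × 3/16 = 228.5625
  albino: 1219 × 4/16 = 304.75
χ² = Σ (O − E)² / E
  agouti: (624 − 685.6875)² / 685.6875 = 5.5497
  black: (229 − 228.5625)² / 228.5625 = 0.0008
  albino: (366 − 304.75)² / 304.75 = 12.3103
χ² = 5.5497 + 0.0008 + 12.3103 = 17.8608 ≈ 17.861

17.861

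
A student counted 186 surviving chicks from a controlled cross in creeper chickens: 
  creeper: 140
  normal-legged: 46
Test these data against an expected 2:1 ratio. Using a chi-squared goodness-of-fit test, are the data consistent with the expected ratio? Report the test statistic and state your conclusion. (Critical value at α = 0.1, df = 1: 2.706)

6.194; not consistent

Under the 2:1 hypothesis (Σ ratio = 3, N = 186):
  creeper: 186 × 2/3 = 124
  normal-legged: 186 × 1/3 = 62
χ² = Σ (O − E)² / E
  creeper: (140 − 124)² / 124 = 2.0645
  normal-legged: (46 − 62)² / 62 = 4.1290
χ² = 2.0645 + 4.1290 = 6.1935 ≈ 6.194
Degrees of freedom = 2 − 1 = 1; critical value at α = 0.1 is 2.706.
Since 6.194 > 2.706, we reject the null hypothesis — the data do not fit the 2:1 ratio.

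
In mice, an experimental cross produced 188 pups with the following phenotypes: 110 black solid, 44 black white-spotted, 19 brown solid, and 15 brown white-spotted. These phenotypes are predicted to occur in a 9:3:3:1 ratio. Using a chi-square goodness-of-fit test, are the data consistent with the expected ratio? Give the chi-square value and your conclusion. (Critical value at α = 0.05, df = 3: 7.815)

The 9:3:3:1 ratio has 16 parts, so with N = 188 the expected counts are:
  black solid: 188 × 9/16 = 105.75
  black white-spotted: 188 × 3/16 = 35.25
  brown solid: 188 × 3/16 = 35.25
  brown white-spotted: 188 × 1/16 = 11.75
χ² = Σ (O − E)² / E
  black solid: (110 − 105.75)² / 105.75 = 0.1708
  black white-spotted: (44 − 35.25)² / 35.25 = 2.1720
  brown solid: (19 − 35.25)² / 35.25 = 7.4911
  brown white-spotted: (15 − 11.75)² / 11.75 = 0.8989
χ² = 0.1708 + 2.1720 + 7.4911 + 0.8989 = 10.7328 ≈ 10.733
Degrees of freedom = 4 − 1 = 3; critical value at α = 0.05 is 7.815.
Since 10.733 > 7.815, we reject the null hypothesis — the data do not fit the 9:3:3:1 ratio.

10.733; not consistent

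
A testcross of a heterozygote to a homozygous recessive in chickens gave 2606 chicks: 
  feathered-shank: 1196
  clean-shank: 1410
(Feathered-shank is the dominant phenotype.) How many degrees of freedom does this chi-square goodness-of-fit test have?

A testcross of a heterozygote (Aa × aa) gives a 1:1 phenotypic ratio.
A goodness-of-fit test with 2 phenotype classes has df = 2 − 1 = 1.

1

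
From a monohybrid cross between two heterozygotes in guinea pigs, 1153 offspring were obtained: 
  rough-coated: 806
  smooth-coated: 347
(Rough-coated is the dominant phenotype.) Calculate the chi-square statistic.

For a monohybrid cross between heterozygotes with complete dominance, the expected phenotypic ratio is 3:1.
Total ratio parts = 4. Expected numbers out of 1153:
  rough-coated: 1153 × 3/4 = 864.75
  smooth-coated: 1153 × 1/4 = 288.25
χ² = Σ (O − E)² / E
  rough-coated: (806 − 864.75)² / 864.75 = 3.9914
  smooth-coated: (347 − 288.25)² / 288.25 = 11.9742
χ² = 3.9914 + 11.9742 = 15.9656 ≈ 15.966

15.966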